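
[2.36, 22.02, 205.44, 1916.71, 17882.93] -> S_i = 2.36*9.33^i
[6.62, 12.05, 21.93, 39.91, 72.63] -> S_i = 6.62*1.82^i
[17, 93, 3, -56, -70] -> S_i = Random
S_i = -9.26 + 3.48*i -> [-9.26, -5.78, -2.3, 1.18, 4.66]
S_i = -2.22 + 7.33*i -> [-2.22, 5.11, 12.44, 19.77, 27.1]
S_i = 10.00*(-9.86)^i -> [10.0, -98.6, 972.2, -9585.85, 94516.51]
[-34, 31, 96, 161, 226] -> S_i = -34 + 65*i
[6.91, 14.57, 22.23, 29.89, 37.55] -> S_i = 6.91 + 7.66*i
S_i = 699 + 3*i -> [699, 702, 705, 708, 711]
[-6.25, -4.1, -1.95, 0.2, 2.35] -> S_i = -6.25 + 2.15*i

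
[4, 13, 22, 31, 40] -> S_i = 4 + 9*i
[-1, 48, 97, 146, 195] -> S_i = -1 + 49*i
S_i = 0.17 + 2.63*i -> [0.17, 2.8, 5.43, 8.06, 10.69]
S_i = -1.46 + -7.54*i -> [-1.46, -9.0, -16.54, -24.08, -31.62]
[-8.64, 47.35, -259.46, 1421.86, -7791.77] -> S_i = -8.64*(-5.48)^i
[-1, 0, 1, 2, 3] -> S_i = -1 + 1*i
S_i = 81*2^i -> [81, 162, 324, 648, 1296]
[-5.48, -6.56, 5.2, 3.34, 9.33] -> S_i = Random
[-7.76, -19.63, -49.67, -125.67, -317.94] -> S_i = -7.76*2.53^i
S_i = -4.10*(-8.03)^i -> [-4.1, 32.92, -264.37, 2122.9, -17046.92]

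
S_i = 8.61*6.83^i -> [8.61, 58.81, 401.65, 2743.25, 18736.39]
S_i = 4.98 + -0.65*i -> [4.98, 4.33, 3.68, 3.03, 2.38]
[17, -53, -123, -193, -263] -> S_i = 17 + -70*i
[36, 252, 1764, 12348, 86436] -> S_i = 36*7^i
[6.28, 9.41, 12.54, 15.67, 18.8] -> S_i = 6.28 + 3.13*i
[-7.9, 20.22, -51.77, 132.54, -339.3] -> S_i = -7.90*(-2.56)^i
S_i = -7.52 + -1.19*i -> [-7.52, -8.71, -9.9, -11.09, -12.28]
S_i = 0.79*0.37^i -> [0.79, 0.29, 0.11, 0.04, 0.01]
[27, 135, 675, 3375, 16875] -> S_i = 27*5^i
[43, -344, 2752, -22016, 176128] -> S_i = 43*-8^i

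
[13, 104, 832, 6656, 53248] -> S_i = 13*8^i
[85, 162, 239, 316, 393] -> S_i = 85 + 77*i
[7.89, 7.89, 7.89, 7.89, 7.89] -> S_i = 7.89*1.00^i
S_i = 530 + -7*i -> [530, 523, 516, 509, 502]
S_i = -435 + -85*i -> [-435, -520, -605, -690, -775]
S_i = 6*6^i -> [6, 36, 216, 1296, 7776]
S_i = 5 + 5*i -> [5, 10, 15, 20, 25]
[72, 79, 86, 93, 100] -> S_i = 72 + 7*i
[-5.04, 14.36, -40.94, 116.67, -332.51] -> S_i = -5.04*(-2.85)^i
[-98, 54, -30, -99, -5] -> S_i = Random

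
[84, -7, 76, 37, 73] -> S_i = Random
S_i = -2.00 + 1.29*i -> [-2.0, -0.71, 0.58, 1.87, 3.16]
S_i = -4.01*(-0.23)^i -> [-4.01, 0.92, -0.21, 0.05, -0.01]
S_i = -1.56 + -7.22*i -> [-1.56, -8.78, -16.0, -23.22, -30.44]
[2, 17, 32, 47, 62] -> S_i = 2 + 15*i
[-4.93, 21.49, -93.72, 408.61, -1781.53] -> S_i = -4.93*(-4.36)^i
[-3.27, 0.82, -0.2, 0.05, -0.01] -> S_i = -3.27*(-0.25)^i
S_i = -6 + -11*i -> [-6, -17, -28, -39, -50]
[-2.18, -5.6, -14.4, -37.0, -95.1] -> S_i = -2.18*2.57^i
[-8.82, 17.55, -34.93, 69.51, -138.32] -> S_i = -8.82*(-1.99)^i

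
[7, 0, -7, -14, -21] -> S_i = 7 + -7*i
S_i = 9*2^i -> [9, 18, 36, 72, 144]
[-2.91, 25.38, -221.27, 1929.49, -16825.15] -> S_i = -2.91*(-8.72)^i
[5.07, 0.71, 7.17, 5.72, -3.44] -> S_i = Random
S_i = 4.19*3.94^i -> [4.19, 16.51, 65.04, 256.27, 1009.72]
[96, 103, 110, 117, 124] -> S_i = 96 + 7*i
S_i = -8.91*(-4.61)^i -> [-8.91, 41.08, -189.36, 872.93, -4024.22]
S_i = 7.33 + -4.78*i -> [7.33, 2.55, -2.23, -7.01, -11.79]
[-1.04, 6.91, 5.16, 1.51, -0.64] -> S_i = Random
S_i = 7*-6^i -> [7, -42, 252, -1512, 9072]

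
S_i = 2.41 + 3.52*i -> [2.41, 5.93, 9.45, 12.97, 16.49]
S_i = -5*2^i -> [-5, -10, -20, -40, -80]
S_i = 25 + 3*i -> [25, 28, 31, 34, 37]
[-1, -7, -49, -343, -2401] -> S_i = -1*7^i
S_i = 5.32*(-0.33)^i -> [5.32, -1.76, 0.58, -0.19, 0.06]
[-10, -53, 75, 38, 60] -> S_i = Random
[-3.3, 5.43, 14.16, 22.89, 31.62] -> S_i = -3.30 + 8.73*i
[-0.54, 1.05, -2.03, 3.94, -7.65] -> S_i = -0.54*(-1.94)^i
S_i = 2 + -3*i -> [2, -1, -4, -7, -10]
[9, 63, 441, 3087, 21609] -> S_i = 9*7^i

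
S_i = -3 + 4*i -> [-3, 1, 5, 9, 13]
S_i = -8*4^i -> [-8, -32, -128, -512, -2048]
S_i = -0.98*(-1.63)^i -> [-0.98, 1.6, -2.6, 4.24, -6.92]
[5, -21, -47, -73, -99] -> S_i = 5 + -26*i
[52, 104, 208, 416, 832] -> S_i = 52*2^i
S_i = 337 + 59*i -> [337, 396, 455, 514, 573]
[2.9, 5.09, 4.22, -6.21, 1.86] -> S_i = Random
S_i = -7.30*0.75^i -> [-7.3, -5.48, -4.11, -3.08, -2.31]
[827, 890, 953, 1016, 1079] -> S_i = 827 + 63*i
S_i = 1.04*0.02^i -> [1.04, 0.02, 0.0, 0.0, 0.0]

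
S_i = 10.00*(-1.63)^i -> [10.0, -16.3, 26.57, -43.31, 70.59]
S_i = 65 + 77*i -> [65, 142, 219, 296, 373]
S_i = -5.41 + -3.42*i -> [-5.41, -8.83, -12.25, -15.67, -19.09]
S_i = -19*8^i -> [-19, -152, -1216, -9728, -77824]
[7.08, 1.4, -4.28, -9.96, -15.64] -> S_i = 7.08 + -5.68*i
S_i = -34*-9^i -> [-34, 306, -2754, 24786, -223074]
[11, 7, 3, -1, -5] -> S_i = 11 + -4*i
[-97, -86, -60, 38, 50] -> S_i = Random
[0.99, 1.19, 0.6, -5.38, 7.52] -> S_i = Random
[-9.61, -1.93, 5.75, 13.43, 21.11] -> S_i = -9.61 + 7.68*i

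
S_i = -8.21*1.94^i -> [-8.21, -15.93, -30.9, -59.94, -116.29]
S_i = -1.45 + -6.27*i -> [-1.45, -7.72, -13.99, -20.26, -26.53]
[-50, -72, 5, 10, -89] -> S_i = Random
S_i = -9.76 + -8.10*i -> [-9.76, -17.86, -25.96, -34.06, -42.16]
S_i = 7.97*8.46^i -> [7.97, 67.43, 570.43, 4825.8, 40826.28]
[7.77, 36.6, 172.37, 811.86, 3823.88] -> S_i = 7.77*4.71^i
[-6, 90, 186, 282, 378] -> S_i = -6 + 96*i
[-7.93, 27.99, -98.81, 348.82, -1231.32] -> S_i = -7.93*(-3.53)^i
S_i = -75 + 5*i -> [-75, -70, -65, -60, -55]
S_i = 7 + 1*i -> [7, 8, 9, 10, 11]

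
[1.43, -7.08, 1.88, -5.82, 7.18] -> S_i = Random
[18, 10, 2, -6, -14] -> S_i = 18 + -8*i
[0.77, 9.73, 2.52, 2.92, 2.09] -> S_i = Random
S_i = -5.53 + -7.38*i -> [-5.53, -12.91, -20.29, -27.67, -35.05]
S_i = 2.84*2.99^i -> [2.84, 8.49, 25.39, 75.92, 226.99]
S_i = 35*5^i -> [35, 175, 875, 4375, 21875]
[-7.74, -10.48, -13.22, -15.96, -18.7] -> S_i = -7.74 + -2.74*i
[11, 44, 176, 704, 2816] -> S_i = 11*4^i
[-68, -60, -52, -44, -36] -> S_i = -68 + 8*i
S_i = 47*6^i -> [47, 282, 1692, 10152, 60912]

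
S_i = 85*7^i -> [85, 595, 4165, 29155, 204085]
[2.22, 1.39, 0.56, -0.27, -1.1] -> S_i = 2.22 + -0.83*i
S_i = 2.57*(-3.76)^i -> [2.57, -9.66, 36.33, -136.61, 513.67]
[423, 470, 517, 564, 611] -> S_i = 423 + 47*i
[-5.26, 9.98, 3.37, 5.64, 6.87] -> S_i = Random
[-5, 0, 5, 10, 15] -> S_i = -5 + 5*i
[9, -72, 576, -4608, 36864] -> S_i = 9*-8^i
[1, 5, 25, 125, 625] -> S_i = 1*5^i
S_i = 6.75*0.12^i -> [6.75, 0.81, 0.1, 0.01, 0.0]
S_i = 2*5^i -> [2, 10, 50, 250, 1250]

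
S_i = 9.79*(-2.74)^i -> [9.79, -26.82, 73.5, -201.39, 551.8]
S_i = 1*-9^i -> [1, -9, 81, -729, 6561]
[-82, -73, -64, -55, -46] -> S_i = -82 + 9*i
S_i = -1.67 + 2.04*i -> [-1.67, 0.37, 2.41, 4.45, 6.49]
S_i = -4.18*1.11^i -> [-4.18, -4.64, -5.15, -5.72, -6.35]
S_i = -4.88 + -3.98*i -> [-4.88, -8.86, -12.84, -16.82, -20.8]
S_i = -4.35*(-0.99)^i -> [-4.35, 4.31, -4.26, 4.22, -4.18]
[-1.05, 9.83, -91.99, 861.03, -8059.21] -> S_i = -1.05*(-9.36)^i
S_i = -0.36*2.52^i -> [-0.36, -0.91, -2.29, -5.76, -14.52]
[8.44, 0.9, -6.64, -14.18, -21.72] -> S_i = 8.44 + -7.54*i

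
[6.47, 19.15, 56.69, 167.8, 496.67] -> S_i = 6.47*2.96^i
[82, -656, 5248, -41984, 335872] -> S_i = 82*-8^i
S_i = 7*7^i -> [7, 49, 343, 2401, 16807]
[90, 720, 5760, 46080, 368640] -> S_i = 90*8^i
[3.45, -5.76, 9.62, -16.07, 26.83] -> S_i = 3.45*(-1.67)^i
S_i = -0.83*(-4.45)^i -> [-0.83, 3.69, -16.44, 73.14, -325.48]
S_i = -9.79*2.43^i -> [-9.79, -23.79, -57.81, -140.48, -341.36]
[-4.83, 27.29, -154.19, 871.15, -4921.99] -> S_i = -4.83*(-5.65)^i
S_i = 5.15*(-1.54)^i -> [5.15, -7.93, 12.21, -18.81, 28.97]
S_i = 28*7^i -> [28, 196, 1372, 9604, 67228]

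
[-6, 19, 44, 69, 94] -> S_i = -6 + 25*i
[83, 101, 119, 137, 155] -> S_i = 83 + 18*i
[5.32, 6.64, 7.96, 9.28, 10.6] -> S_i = 5.32 + 1.32*i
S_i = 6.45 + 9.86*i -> [6.45, 16.31, 26.17, 36.03, 45.89]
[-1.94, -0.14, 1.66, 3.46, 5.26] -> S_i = -1.94 + 1.80*i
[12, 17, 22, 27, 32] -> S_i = 12 + 5*i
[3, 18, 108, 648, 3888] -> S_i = 3*6^i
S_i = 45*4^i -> [45, 180, 720, 2880, 11520]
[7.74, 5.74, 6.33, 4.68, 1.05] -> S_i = Random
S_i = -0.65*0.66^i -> [-0.65, -0.43, -0.28, -0.19, -0.12]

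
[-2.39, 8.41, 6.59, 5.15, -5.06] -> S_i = Random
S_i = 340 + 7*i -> [340, 347, 354, 361, 368]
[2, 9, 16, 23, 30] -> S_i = 2 + 7*i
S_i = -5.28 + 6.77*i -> [-5.28, 1.49, 8.26, 15.03, 21.8]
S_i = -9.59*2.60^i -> [-9.59, -24.93, -64.83, -168.55, -438.24]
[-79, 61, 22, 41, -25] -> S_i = Random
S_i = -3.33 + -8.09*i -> [-3.33, -11.42, -19.51, -27.6, -35.69]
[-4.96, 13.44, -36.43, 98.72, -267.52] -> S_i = -4.96*(-2.71)^i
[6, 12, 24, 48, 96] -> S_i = 6*2^i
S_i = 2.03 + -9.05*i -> [2.03, -7.02, -16.07, -25.12, -34.17]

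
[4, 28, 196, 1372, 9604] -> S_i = 4*7^i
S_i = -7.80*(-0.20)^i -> [-7.8, 1.56, -0.31, 0.06, -0.01]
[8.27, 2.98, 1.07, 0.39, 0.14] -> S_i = 8.27*0.36^i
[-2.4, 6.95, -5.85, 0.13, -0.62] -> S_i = Random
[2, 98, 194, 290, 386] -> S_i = 2 + 96*i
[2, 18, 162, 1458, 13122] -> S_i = 2*9^i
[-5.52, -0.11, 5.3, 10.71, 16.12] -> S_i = -5.52 + 5.41*i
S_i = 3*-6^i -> [3, -18, 108, -648, 3888]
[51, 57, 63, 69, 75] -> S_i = 51 + 6*i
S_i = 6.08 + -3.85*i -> [6.08, 2.23, -1.62, -5.47, -9.32]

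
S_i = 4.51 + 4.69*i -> [4.51, 9.2, 13.89, 18.58, 23.27]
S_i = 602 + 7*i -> [602, 609, 616, 623, 630]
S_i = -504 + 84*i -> [-504, -420, -336, -252, -168]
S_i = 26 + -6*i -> [26, 20, 14, 8, 2]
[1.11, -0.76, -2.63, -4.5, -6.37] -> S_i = 1.11 + -1.87*i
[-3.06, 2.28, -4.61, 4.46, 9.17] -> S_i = Random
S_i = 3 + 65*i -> [3, 68, 133, 198, 263]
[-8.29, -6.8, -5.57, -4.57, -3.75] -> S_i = -8.29*0.82^i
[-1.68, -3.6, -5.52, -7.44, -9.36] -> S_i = -1.68 + -1.92*i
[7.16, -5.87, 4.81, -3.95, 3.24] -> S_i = 7.16*(-0.82)^i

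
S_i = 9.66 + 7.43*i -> [9.66, 17.09, 24.52, 31.95, 39.38]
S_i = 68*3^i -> [68, 204, 612, 1836, 5508]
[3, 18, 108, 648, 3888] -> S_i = 3*6^i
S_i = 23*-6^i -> [23, -138, 828, -4968, 29808]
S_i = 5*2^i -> [5, 10, 20, 40, 80]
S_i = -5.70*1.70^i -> [-5.7, -9.69, -16.47, -28.0, -47.61]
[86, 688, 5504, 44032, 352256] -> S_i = 86*8^i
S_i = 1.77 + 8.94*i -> [1.77, 10.71, 19.65, 28.59, 37.53]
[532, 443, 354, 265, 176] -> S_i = 532 + -89*i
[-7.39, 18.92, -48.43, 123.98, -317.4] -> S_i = -7.39*(-2.56)^i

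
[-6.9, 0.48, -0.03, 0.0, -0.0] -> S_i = -6.90*(-0.07)^i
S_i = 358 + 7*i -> [358, 365, 372, 379, 386]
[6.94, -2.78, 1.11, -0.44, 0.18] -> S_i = 6.94*(-0.40)^i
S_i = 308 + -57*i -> [308, 251, 194, 137, 80]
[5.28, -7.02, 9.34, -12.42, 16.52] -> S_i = 5.28*(-1.33)^i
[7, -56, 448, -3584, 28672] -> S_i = 7*-8^i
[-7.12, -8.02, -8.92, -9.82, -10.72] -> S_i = -7.12 + -0.90*i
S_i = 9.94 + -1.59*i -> [9.94, 8.35, 6.76, 5.17, 3.58]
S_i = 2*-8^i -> [2, -16, 128, -1024, 8192]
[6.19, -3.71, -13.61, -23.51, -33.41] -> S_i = 6.19 + -9.90*i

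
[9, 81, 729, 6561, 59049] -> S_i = 9*9^i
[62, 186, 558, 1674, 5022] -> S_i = 62*3^i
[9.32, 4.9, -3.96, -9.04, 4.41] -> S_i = Random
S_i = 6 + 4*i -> [6, 10, 14, 18, 22]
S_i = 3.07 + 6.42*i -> [3.07, 9.49, 15.91, 22.33, 28.75]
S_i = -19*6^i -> [-19, -114, -684, -4104, -24624]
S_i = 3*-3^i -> [3, -9, 27, -81, 243]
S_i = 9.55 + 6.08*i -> [9.55, 15.63, 21.71, 27.79, 33.87]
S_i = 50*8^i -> [50, 400, 3200, 25600, 204800]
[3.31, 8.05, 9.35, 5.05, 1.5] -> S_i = Random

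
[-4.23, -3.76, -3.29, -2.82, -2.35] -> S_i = -4.23 + 0.47*i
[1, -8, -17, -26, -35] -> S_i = 1 + -9*i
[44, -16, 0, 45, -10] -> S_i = Random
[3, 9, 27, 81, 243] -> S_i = 3*3^i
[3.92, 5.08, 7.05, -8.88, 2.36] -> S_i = Random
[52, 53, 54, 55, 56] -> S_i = 52 + 1*i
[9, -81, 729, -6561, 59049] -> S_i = 9*-9^i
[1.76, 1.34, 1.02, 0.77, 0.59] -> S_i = 1.76*0.76^i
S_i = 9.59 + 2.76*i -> [9.59, 12.35, 15.11, 17.87, 20.63]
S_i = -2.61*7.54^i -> [-2.61, -19.68, -148.38, -1118.81, -8435.79]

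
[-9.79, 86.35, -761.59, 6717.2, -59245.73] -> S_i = -9.79*(-8.82)^i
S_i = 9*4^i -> [9, 36, 144, 576, 2304]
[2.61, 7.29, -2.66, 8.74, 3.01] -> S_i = Random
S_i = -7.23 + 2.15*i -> [-7.23, -5.08, -2.93, -0.78, 1.37]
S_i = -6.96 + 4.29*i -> [-6.96, -2.67, 1.62, 5.91, 10.2]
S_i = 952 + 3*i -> [952, 955, 958, 961, 964]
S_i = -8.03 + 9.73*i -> [-8.03, 1.7, 11.43, 21.16, 30.89]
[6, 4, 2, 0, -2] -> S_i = 6 + -2*i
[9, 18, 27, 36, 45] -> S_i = 9 + 9*i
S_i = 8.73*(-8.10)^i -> [8.73, -70.71, 572.78, -4639.48, 37579.79]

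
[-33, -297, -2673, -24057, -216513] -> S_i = -33*9^i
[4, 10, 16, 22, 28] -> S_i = 4 + 6*i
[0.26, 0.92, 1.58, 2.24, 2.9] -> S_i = 0.26 + 0.66*i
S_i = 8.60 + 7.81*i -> [8.6, 16.41, 24.22, 32.03, 39.84]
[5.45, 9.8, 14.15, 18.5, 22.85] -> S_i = 5.45 + 4.35*i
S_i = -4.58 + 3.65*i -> [-4.58, -0.93, 2.72, 6.37, 10.02]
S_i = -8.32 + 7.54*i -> [-8.32, -0.78, 6.76, 14.3, 21.84]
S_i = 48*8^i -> [48, 384, 3072, 24576, 196608]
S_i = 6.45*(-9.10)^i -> [6.45, -58.7, 534.12, -4860.53, 44230.85]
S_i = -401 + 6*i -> [-401, -395, -389, -383, -377]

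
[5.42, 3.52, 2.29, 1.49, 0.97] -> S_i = 5.42*0.65^i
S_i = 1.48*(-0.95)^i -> [1.48, -1.41, 1.34, -1.27, 1.21]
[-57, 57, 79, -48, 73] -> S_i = Random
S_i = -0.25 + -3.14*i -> [-0.25, -3.39, -6.53, -9.67, -12.81]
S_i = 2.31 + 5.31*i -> [2.31, 7.62, 12.93, 18.24, 23.55]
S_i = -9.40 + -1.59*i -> [-9.4, -10.99, -12.58, -14.17, -15.76]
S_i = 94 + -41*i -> [94, 53, 12, -29, -70]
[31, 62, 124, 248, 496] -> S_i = 31*2^i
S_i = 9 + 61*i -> [9, 70, 131, 192, 253]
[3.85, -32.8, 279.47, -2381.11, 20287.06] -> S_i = 3.85*(-8.52)^i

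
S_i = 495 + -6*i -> [495, 489, 483, 477, 471]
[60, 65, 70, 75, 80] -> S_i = 60 + 5*i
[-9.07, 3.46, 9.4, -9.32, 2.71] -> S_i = Random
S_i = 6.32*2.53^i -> [6.32, 15.99, 40.45, 102.35, 258.94]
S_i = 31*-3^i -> [31, -93, 279, -837, 2511]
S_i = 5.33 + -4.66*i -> [5.33, 0.67, -3.99, -8.65, -13.31]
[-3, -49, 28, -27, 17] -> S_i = Random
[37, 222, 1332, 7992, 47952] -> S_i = 37*6^i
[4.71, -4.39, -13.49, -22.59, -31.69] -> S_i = 4.71 + -9.10*i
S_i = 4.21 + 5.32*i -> [4.21, 9.53, 14.85, 20.17, 25.49]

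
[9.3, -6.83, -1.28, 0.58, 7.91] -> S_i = Random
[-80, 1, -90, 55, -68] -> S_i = Random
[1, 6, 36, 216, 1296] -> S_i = 1*6^i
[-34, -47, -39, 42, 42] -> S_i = Random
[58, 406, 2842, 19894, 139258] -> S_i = 58*7^i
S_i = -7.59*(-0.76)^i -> [-7.59, 5.77, -4.38, 3.33, -2.53]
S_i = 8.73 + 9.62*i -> [8.73, 18.35, 27.97, 37.59, 47.21]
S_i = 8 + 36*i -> [8, 44, 80, 116, 152]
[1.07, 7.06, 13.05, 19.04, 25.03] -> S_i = 1.07 + 5.99*i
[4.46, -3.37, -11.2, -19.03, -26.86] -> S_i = 4.46 + -7.83*i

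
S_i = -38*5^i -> [-38, -190, -950, -4750, -23750]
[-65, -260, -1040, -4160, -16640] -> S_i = -65*4^i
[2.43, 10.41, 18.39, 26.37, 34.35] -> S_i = 2.43 + 7.98*i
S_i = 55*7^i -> [55, 385, 2695, 18865, 132055]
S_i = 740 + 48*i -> [740, 788, 836, 884, 932]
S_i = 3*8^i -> [3, 24, 192, 1536, 12288]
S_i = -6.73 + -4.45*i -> [-6.73, -11.18, -15.63, -20.08, -24.53]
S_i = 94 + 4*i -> [94, 98, 102, 106, 110]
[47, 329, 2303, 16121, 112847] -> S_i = 47*7^i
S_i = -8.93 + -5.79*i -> [-8.93, -14.72, -20.51, -26.3, -32.09]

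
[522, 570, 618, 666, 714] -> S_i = 522 + 48*i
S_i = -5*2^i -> [-5, -10, -20, -40, -80]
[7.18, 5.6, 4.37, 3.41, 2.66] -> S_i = 7.18*0.78^i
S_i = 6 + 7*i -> [6, 13, 20, 27, 34]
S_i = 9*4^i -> [9, 36, 144, 576, 2304]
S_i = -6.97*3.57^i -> [-6.97, -24.88, -88.83, -317.13, -1132.15]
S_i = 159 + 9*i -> [159, 168, 177, 186, 195]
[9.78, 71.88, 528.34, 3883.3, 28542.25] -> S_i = 9.78*7.35^i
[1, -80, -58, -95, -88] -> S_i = Random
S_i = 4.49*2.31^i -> [4.49, 10.37, 23.96, 55.35, 127.85]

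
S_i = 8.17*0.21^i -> [8.17, 1.72, 0.36, 0.08, 0.02]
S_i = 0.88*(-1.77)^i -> [0.88, -1.56, 2.76, -4.88, 8.64]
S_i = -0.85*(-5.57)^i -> [-0.85, 4.73, -26.37, 146.89, -818.16]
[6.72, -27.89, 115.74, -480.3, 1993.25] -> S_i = 6.72*(-4.15)^i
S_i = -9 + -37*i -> [-9, -46, -83, -120, -157]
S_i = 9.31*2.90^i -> [9.31, 27.0, 78.3, 227.06, 658.48]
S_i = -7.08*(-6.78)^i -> [-7.08, 48.0, -325.46, 2206.59, -14960.7]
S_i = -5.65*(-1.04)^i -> [-5.65, 5.88, -6.11, 6.36, -6.61]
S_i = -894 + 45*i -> [-894, -849, -804, -759, -714]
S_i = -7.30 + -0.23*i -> [-7.3, -7.53, -7.76, -7.99, -8.22]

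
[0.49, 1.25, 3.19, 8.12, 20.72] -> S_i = 0.49*2.55^i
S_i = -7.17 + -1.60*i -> [-7.17, -8.77, -10.37, -11.97, -13.57]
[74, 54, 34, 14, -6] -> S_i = 74 + -20*i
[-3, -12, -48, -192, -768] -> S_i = -3*4^i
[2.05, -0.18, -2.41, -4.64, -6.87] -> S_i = 2.05 + -2.23*i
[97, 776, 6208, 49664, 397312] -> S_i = 97*8^i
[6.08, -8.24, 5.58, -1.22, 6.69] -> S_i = Random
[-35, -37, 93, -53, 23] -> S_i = Random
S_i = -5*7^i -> [-5, -35, -245, -1715, -12005]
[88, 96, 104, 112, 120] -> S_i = 88 + 8*i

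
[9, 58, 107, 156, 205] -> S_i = 9 + 49*i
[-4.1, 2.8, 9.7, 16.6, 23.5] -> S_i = -4.10 + 6.90*i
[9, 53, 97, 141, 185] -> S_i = 9 + 44*i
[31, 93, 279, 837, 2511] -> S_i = 31*3^i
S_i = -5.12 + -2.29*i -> [-5.12, -7.41, -9.7, -11.99, -14.28]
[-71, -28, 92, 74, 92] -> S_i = Random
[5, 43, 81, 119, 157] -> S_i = 5 + 38*i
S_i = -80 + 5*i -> [-80, -75, -70, -65, -60]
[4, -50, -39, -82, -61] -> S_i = Random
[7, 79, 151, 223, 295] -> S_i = 7 + 72*i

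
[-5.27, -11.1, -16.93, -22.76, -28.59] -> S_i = -5.27 + -5.83*i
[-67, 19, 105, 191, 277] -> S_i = -67 + 86*i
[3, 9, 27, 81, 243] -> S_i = 3*3^i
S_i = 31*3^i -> [31, 93, 279, 837, 2511]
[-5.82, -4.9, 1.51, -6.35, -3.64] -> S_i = Random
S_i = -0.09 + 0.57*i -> [-0.09, 0.48, 1.05, 1.62, 2.19]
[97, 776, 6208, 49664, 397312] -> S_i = 97*8^i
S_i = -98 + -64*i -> [-98, -162, -226, -290, -354]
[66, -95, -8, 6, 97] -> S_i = Random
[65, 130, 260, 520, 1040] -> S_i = 65*2^i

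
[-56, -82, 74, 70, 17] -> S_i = Random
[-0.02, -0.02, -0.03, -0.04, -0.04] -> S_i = -0.02*1.22^i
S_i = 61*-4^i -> [61, -244, 976, -3904, 15616]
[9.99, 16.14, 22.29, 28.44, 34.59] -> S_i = 9.99 + 6.15*i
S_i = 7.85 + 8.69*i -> [7.85, 16.54, 25.23, 33.92, 42.61]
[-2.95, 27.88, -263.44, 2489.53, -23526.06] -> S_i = -2.95*(-9.45)^i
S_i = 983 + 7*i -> [983, 990, 997, 1004, 1011]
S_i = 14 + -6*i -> [14, 8, 2, -4, -10]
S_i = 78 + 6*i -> [78, 84, 90, 96, 102]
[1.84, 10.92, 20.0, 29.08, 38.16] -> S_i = 1.84 + 9.08*i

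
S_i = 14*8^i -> [14, 112, 896, 7168, 57344]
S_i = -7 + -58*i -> [-7, -65, -123, -181, -239]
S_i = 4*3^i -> [4, 12, 36, 108, 324]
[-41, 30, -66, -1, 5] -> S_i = Random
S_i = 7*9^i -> [7, 63, 567, 5103, 45927]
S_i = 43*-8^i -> [43, -344, 2752, -22016, 176128]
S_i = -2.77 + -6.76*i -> [-2.77, -9.53, -16.29, -23.05, -29.81]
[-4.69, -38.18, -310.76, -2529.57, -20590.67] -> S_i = -4.69*8.14^i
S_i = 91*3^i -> [91, 273, 819, 2457, 7371]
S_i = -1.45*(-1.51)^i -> [-1.45, 2.19, -3.31, 4.99, -7.54]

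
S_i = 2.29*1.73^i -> [2.29, 3.96, 6.85, 11.86, 20.51]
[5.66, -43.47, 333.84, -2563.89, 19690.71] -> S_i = 5.66*(-7.68)^i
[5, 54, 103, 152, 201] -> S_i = 5 + 49*i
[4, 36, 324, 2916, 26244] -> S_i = 4*9^i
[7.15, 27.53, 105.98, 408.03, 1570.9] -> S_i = 7.15*3.85^i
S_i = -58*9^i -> [-58, -522, -4698, -42282, -380538]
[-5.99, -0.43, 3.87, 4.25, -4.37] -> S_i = Random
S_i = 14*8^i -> [14, 112, 896, 7168, 57344]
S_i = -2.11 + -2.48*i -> [-2.11, -4.59, -7.07, -9.55, -12.03]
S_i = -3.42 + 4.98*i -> [-3.42, 1.56, 6.54, 11.52, 16.5]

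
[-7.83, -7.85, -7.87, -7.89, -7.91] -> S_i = -7.83 + -0.02*i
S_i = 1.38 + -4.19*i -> [1.38, -2.81, -7.0, -11.19, -15.38]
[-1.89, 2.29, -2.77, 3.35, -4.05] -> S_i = -1.89*(-1.21)^i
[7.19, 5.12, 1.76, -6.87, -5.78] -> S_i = Random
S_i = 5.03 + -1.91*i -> [5.03, 3.12, 1.21, -0.7, -2.61]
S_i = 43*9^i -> [43, 387, 3483, 31347, 282123]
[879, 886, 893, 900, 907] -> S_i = 879 + 7*i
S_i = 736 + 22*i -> [736, 758, 780, 802, 824]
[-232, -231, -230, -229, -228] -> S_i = -232 + 1*i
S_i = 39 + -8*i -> [39, 31, 23, 15, 7]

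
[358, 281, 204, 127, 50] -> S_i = 358 + -77*i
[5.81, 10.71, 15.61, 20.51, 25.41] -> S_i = 5.81 + 4.90*i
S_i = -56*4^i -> [-56, -224, -896, -3584, -14336]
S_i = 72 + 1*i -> [72, 73, 74, 75, 76]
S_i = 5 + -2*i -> [5, 3, 1, -1, -3]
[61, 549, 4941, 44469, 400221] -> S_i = 61*9^i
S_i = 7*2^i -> [7, 14, 28, 56, 112]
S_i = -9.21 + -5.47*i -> [-9.21, -14.68, -20.15, -25.62, -31.09]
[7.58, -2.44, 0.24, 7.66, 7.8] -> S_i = Random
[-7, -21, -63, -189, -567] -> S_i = -7*3^i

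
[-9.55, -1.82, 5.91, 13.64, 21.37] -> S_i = -9.55 + 7.73*i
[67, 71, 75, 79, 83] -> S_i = 67 + 4*i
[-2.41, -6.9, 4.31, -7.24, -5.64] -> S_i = Random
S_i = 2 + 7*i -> [2, 9, 16, 23, 30]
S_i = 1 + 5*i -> [1, 6, 11, 16, 21]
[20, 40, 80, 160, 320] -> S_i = 20*2^i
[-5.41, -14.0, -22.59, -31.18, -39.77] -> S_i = -5.41 + -8.59*i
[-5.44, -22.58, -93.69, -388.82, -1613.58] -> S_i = -5.44*4.15^i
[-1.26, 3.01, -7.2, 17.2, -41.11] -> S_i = -1.26*(-2.39)^i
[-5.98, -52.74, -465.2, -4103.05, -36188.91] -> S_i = -5.98*8.82^i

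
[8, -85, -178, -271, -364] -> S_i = 8 + -93*i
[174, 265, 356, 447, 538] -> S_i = 174 + 91*i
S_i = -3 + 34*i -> [-3, 31, 65, 99, 133]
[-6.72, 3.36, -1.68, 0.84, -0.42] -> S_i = -6.72*(-0.50)^i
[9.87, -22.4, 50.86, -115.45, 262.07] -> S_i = 9.87*(-2.27)^i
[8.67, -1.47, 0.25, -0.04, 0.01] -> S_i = 8.67*(-0.17)^i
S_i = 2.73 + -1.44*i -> [2.73, 1.29, -0.15, -1.59, -3.03]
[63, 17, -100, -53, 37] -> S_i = Random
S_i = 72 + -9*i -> [72, 63, 54, 45, 36]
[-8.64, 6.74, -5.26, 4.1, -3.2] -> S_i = -8.64*(-0.78)^i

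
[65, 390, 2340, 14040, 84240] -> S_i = 65*6^i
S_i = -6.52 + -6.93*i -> [-6.52, -13.45, -20.38, -27.31, -34.24]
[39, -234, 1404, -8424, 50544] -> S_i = 39*-6^i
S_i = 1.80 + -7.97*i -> [1.8, -6.17, -14.14, -22.11, -30.08]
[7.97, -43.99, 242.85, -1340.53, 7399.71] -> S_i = 7.97*(-5.52)^i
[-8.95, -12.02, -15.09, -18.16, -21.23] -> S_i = -8.95 + -3.07*i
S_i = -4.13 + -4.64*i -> [-4.13, -8.77, -13.41, -18.05, -22.69]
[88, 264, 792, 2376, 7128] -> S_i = 88*3^i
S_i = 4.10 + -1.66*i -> [4.1, 2.44, 0.78, -0.88, -2.54]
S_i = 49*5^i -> [49, 245, 1225, 6125, 30625]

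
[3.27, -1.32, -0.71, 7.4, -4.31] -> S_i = Random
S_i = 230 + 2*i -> [230, 232, 234, 236, 238]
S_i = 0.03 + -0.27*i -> [0.03, -0.24, -0.51, -0.78, -1.05]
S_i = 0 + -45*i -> [0, -45, -90, -135, -180]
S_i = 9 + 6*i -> [9, 15, 21, 27, 33]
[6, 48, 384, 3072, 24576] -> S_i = 6*8^i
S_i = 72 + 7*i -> [72, 79, 86, 93, 100]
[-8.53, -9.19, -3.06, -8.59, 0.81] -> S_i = Random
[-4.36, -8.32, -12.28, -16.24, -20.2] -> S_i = -4.36 + -3.96*i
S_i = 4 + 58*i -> [4, 62, 120, 178, 236]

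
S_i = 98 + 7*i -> [98, 105, 112, 119, 126]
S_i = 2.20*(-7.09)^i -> [2.2, -15.6, 110.59, -784.08, 5559.14]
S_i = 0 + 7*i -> [0, 7, 14, 21, 28]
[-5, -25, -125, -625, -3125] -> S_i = -5*5^i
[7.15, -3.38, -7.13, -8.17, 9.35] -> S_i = Random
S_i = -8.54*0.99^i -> [-8.54, -8.45, -8.37, -8.29, -8.2]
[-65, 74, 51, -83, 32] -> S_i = Random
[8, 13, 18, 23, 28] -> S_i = 8 + 5*i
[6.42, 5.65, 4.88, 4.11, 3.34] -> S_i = 6.42 + -0.77*i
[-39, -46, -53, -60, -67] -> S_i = -39 + -7*i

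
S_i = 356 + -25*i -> [356, 331, 306, 281, 256]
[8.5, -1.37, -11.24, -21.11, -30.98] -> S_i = 8.50 + -9.87*i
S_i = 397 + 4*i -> [397, 401, 405, 409, 413]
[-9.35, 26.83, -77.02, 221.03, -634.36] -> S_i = -9.35*(-2.87)^i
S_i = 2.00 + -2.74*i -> [2.0, -0.74, -3.48, -6.22, -8.96]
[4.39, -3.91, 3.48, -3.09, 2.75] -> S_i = 4.39*(-0.89)^i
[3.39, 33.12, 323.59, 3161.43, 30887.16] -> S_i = 3.39*9.77^i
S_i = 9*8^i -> [9, 72, 576, 4608, 36864]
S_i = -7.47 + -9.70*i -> [-7.47, -17.17, -26.87, -36.57, -46.27]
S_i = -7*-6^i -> [-7, 42, -252, 1512, -9072]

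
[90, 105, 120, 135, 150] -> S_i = 90 + 15*i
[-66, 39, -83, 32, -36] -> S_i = Random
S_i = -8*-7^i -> [-8, 56, -392, 2744, -19208]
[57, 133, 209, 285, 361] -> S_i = 57 + 76*i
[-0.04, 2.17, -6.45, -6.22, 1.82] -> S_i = Random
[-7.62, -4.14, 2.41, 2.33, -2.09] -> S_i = Random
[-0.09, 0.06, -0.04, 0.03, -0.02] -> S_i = -0.09*(-0.68)^i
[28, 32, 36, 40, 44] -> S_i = 28 + 4*i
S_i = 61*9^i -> [61, 549, 4941, 44469, 400221]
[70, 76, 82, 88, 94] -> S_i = 70 + 6*i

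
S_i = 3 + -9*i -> [3, -6, -15, -24, -33]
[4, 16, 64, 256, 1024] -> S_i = 4*4^i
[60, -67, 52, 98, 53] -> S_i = Random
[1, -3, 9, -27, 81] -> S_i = 1*-3^i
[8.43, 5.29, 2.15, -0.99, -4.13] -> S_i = 8.43 + -3.14*i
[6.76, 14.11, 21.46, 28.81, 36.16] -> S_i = 6.76 + 7.35*i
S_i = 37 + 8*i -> [37, 45, 53, 61, 69]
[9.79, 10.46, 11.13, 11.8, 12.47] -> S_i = 9.79 + 0.67*i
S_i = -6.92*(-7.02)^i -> [-6.92, 48.58, -341.02, 2393.96, -16805.62]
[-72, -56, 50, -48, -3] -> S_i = Random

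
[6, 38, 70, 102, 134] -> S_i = 6 + 32*i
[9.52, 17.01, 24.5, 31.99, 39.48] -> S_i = 9.52 + 7.49*i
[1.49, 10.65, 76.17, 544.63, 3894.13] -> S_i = 1.49*7.15^i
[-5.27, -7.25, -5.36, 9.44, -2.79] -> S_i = Random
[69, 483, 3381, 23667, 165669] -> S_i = 69*7^i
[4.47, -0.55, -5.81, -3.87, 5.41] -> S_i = Random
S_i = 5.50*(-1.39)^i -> [5.5, -7.64, 10.63, -14.77, 20.53]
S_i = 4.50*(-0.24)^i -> [4.5, -1.08, 0.26, -0.06, 0.01]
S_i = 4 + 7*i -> [4, 11, 18, 25, 32]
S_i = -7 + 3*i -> [-7, -4, -1, 2, 5]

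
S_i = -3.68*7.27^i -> [-3.68, -26.75, -194.5, -1414.01, -10279.82]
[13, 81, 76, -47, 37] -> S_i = Random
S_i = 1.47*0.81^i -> [1.47, 1.19, 0.96, 0.78, 0.63]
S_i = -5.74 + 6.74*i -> [-5.74, 1.0, 7.74, 14.48, 21.22]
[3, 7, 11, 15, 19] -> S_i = 3 + 4*i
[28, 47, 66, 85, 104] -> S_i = 28 + 19*i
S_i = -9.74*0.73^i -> [-9.74, -7.11, -5.19, -3.79, -2.77]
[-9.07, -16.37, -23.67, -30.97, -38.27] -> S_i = -9.07 + -7.30*i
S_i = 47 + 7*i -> [47, 54, 61, 68, 75]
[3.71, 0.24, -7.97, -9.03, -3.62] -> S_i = Random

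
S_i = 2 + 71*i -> [2, 73, 144, 215, 286]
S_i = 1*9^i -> [1, 9, 81, 729, 6561]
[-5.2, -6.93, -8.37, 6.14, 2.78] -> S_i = Random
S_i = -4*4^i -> [-4, -16, -64, -256, -1024]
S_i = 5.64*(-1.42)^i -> [5.64, -8.01, 11.37, -16.15, 22.93]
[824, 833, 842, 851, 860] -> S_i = 824 + 9*i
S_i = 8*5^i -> [8, 40, 200, 1000, 5000]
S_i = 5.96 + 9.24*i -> [5.96, 15.2, 24.44, 33.68, 42.92]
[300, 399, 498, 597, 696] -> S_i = 300 + 99*i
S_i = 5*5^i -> [5, 25, 125, 625, 3125]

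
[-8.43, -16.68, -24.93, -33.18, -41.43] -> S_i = -8.43 + -8.25*i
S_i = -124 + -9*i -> [-124, -133, -142, -151, -160]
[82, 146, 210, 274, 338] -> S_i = 82 + 64*i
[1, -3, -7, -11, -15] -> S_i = 1 + -4*i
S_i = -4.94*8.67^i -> [-4.94, -42.83, -371.33, -3219.47, -27912.8]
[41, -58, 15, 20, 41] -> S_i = Random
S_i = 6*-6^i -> [6, -36, 216, -1296, 7776]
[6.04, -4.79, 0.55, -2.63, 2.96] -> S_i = Random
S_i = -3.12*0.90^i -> [-3.12, -2.81, -2.53, -2.27, -2.05]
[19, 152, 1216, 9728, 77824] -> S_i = 19*8^i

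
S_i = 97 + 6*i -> [97, 103, 109, 115, 121]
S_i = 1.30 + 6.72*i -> [1.3, 8.02, 14.74, 21.46, 28.18]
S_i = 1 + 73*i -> [1, 74, 147, 220, 293]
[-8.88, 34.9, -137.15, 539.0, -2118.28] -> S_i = -8.88*(-3.93)^i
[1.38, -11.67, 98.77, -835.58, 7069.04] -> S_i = 1.38*(-8.46)^i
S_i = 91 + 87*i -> [91, 178, 265, 352, 439]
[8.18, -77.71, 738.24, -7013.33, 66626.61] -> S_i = 8.18*(-9.50)^i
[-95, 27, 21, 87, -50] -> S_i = Random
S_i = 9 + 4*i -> [9, 13, 17, 21, 25]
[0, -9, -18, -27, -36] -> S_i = 0 + -9*i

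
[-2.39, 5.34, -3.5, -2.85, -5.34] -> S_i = Random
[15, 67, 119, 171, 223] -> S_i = 15 + 52*i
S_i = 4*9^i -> [4, 36, 324, 2916, 26244]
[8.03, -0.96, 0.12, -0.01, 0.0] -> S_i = 8.03*(-0.12)^i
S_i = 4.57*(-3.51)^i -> [4.57, -16.04, 56.3, -197.62, 693.66]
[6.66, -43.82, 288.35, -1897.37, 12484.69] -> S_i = 6.66*(-6.58)^i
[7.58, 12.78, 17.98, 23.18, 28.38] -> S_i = 7.58 + 5.20*i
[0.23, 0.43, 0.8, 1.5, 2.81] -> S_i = 0.23*1.87^i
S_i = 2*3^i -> [2, 6, 18, 54, 162]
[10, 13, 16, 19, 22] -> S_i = 10 + 3*i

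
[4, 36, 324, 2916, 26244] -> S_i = 4*9^i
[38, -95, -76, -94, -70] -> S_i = Random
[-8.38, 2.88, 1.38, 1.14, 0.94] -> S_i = Random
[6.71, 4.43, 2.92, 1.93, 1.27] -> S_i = 6.71*0.66^i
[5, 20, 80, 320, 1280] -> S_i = 5*4^i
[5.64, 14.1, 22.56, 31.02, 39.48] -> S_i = 5.64 + 8.46*i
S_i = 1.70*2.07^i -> [1.7, 3.52, 7.28, 15.08, 31.21]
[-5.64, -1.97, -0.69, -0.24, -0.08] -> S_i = -5.64*0.35^i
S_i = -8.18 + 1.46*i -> [-8.18, -6.72, -5.26, -3.8, -2.34]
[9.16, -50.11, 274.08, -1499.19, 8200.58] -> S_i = 9.16*(-5.47)^i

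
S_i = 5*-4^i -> [5, -20, 80, -320, 1280]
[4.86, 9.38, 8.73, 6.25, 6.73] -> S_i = Random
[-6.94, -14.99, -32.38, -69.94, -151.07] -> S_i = -6.94*2.16^i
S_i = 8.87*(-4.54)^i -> [8.87, -40.27, 182.82, -830.03, 3768.31]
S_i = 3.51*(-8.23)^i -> [3.51, -28.89, 237.74, -1956.62, 16102.99]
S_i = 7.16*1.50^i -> [7.16, 10.74, 16.11, 24.16, 36.25]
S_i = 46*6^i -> [46, 276, 1656, 9936, 59616]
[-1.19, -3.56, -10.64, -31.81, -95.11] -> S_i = -1.19*2.99^i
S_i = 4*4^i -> [4, 16, 64, 256, 1024]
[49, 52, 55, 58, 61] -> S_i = 49 + 3*i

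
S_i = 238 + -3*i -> [238, 235, 232, 229, 226]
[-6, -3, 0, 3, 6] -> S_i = -6 + 3*i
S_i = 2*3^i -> [2, 6, 18, 54, 162]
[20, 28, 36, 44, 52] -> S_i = 20 + 8*i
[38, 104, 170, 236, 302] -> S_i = 38 + 66*i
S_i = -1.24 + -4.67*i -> [-1.24, -5.91, -10.58, -15.25, -19.92]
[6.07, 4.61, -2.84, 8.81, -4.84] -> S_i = Random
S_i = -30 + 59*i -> [-30, 29, 88, 147, 206]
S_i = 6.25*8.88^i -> [6.25, 55.5, 492.84, 4376.42, 38862.6]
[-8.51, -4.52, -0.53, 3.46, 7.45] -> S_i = -8.51 + 3.99*i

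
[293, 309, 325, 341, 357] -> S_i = 293 + 16*i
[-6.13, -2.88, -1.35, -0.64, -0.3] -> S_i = -6.13*0.47^i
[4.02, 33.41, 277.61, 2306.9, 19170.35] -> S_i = 4.02*8.31^i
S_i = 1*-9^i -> [1, -9, 81, -729, 6561]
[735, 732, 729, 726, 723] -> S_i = 735 + -3*i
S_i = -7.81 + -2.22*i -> [-7.81, -10.03, -12.25, -14.47, -16.69]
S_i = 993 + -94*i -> [993, 899, 805, 711, 617]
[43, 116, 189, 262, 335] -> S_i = 43 + 73*i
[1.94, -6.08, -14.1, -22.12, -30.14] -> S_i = 1.94 + -8.02*i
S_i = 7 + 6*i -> [7, 13, 19, 25, 31]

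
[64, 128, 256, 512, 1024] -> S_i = 64*2^i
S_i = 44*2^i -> [44, 88, 176, 352, 704]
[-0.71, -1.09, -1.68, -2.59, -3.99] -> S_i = -0.71*1.54^i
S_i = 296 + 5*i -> [296, 301, 306, 311, 316]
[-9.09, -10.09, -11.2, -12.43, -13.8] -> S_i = -9.09*1.11^i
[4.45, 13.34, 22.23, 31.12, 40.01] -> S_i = 4.45 + 8.89*i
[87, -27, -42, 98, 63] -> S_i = Random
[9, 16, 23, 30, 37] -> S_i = 9 + 7*i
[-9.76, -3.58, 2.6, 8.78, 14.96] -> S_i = -9.76 + 6.18*i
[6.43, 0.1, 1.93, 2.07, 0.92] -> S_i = Random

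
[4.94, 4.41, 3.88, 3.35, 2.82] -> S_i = 4.94 + -0.53*i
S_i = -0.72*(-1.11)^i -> [-0.72, 0.8, -0.89, 0.98, -1.09]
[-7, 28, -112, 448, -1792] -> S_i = -7*-4^i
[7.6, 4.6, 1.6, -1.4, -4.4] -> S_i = 7.60 + -3.00*i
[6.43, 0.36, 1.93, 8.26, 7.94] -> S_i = Random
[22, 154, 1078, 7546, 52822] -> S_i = 22*7^i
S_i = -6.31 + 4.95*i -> [-6.31, -1.36, 3.59, 8.54, 13.49]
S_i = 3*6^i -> [3, 18, 108, 648, 3888]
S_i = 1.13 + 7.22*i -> [1.13, 8.35, 15.57, 22.79, 30.01]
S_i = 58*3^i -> [58, 174, 522, 1566, 4698]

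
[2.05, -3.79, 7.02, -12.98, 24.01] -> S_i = 2.05*(-1.85)^i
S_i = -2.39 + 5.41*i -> [-2.39, 3.02, 8.43, 13.84, 19.25]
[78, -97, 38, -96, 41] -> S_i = Random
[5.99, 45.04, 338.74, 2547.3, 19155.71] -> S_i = 5.99*7.52^i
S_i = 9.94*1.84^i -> [9.94, 18.29, 33.65, 61.92, 113.94]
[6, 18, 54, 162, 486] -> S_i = 6*3^i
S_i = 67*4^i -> [67, 268, 1072, 4288, 17152]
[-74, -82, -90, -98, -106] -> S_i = -74 + -8*i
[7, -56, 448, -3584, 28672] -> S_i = 7*-8^i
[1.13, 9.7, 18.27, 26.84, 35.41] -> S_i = 1.13 + 8.57*i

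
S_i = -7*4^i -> [-7, -28, -112, -448, -1792]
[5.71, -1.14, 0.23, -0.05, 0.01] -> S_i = 5.71*(-0.20)^i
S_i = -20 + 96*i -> [-20, 76, 172, 268, 364]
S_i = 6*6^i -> [6, 36, 216, 1296, 7776]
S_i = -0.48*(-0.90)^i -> [-0.48, 0.43, -0.39, 0.35, -0.31]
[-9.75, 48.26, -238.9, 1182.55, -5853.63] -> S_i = -9.75*(-4.95)^i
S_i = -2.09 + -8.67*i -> [-2.09, -10.76, -19.43, -28.1, -36.77]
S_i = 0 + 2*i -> [0, 2, 4, 6, 8]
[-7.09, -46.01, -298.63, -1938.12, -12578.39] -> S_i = -7.09*6.49^i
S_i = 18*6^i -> [18, 108, 648, 3888, 23328]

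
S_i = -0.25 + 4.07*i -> [-0.25, 3.82, 7.89, 11.96, 16.03]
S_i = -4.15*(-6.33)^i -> [-4.15, 26.27, -166.29, 1052.59, -6662.89]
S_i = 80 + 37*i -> [80, 117, 154, 191, 228]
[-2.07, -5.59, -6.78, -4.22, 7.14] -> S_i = Random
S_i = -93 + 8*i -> [-93, -85, -77, -69, -61]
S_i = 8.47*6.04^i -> [8.47, 51.16, 309.0, 1866.35, 11272.78]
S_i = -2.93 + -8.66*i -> [-2.93, -11.59, -20.25, -28.91, -37.57]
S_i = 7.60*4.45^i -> [7.6, 33.82, 150.5, 669.72, 2980.26]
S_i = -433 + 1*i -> [-433, -432, -431, -430, -429]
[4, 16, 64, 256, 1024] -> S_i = 4*4^i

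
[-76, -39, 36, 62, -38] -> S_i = Random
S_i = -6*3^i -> [-6, -18, -54, -162, -486]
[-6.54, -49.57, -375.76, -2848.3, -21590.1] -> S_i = -6.54*7.58^i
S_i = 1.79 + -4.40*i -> [1.79, -2.61, -7.01, -11.41, -15.81]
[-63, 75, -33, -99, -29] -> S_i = Random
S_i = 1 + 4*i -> [1, 5, 9, 13, 17]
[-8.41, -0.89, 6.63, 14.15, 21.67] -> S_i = -8.41 + 7.52*i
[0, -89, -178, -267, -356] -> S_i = 0 + -89*i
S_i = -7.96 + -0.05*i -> [-7.96, -8.01, -8.06, -8.11, -8.16]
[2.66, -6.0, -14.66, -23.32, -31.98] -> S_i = 2.66 + -8.66*i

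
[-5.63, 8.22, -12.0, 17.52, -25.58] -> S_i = -5.63*(-1.46)^i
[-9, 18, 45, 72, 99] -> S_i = -9 + 27*i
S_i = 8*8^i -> [8, 64, 512, 4096, 32768]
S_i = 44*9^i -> [44, 396, 3564, 32076, 288684]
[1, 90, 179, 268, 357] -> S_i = 1 + 89*i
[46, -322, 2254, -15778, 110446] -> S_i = 46*-7^i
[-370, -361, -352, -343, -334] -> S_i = -370 + 9*i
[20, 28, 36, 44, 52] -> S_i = 20 + 8*i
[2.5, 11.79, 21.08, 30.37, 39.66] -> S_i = 2.50 + 9.29*i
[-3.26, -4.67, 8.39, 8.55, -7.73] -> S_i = Random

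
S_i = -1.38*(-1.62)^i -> [-1.38, 2.24, -3.62, 5.87, -9.5]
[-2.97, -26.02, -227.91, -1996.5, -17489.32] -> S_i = -2.97*8.76^i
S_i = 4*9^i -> [4, 36, 324, 2916, 26244]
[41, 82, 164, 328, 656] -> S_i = 41*2^i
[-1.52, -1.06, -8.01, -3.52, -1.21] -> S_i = Random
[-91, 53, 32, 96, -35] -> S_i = Random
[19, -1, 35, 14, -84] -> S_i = Random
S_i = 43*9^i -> [43, 387, 3483, 31347, 282123]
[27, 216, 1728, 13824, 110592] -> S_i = 27*8^i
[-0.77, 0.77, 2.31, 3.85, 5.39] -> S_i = -0.77 + 1.54*i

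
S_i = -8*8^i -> [-8, -64, -512, -4096, -32768]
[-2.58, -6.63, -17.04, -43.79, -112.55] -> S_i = -2.58*2.57^i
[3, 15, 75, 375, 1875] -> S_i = 3*5^i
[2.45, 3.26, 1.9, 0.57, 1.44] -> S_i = Random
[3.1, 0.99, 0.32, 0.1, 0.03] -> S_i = 3.10*0.32^i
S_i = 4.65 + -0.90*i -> [4.65, 3.75, 2.85, 1.95, 1.05]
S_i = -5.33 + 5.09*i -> [-5.33, -0.24, 4.85, 9.94, 15.03]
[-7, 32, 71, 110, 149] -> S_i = -7 + 39*i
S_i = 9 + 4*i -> [9, 13, 17, 21, 25]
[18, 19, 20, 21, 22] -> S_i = 18 + 1*i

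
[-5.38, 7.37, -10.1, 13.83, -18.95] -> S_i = -5.38*(-1.37)^i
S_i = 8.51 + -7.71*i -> [8.51, 0.8, -6.91, -14.62, -22.33]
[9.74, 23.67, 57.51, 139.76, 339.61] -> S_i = 9.74*2.43^i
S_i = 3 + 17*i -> [3, 20, 37, 54, 71]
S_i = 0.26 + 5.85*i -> [0.26, 6.11, 11.96, 17.81, 23.66]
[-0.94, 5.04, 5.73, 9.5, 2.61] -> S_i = Random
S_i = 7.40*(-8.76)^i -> [7.4, -64.82, 567.86, -4974.44, 43576.08]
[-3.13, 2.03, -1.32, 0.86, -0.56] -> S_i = -3.13*(-0.65)^i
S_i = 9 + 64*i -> [9, 73, 137, 201, 265]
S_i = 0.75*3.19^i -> [0.75, 2.39, 7.63, 24.35, 77.66]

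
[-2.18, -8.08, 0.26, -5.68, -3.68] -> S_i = Random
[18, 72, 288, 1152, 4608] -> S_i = 18*4^i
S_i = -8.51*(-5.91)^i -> [-8.51, 50.29, -297.24, 1756.68, -10381.96]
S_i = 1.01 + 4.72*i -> [1.01, 5.73, 10.45, 15.17, 19.89]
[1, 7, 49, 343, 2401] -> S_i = 1*7^i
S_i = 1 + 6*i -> [1, 7, 13, 19, 25]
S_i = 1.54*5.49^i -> [1.54, 8.45, 46.42, 254.82, 1398.98]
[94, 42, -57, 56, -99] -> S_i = Random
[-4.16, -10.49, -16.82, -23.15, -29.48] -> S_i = -4.16 + -6.33*i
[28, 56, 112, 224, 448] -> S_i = 28*2^i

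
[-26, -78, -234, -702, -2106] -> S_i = -26*3^i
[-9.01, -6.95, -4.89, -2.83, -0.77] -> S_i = -9.01 + 2.06*i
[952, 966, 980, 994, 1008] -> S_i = 952 + 14*i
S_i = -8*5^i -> [-8, -40, -200, -1000, -5000]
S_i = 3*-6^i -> [3, -18, 108, -648, 3888]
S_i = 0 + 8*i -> [0, 8, 16, 24, 32]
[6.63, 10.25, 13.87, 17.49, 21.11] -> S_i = 6.63 + 3.62*i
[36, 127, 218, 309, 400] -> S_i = 36 + 91*i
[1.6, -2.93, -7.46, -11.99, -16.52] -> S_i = 1.60 + -4.53*i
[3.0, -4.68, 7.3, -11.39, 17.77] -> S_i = 3.00*(-1.56)^i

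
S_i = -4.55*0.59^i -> [-4.55, -2.68, -1.58, -0.93, -0.55]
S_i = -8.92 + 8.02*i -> [-8.92, -0.9, 7.12, 15.14, 23.16]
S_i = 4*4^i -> [4, 16, 64, 256, 1024]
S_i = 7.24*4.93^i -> [7.24, 35.69, 175.97, 867.52, 4276.87]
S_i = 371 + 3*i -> [371, 374, 377, 380, 383]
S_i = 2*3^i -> [2, 6, 18, 54, 162]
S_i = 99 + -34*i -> [99, 65, 31, -3, -37]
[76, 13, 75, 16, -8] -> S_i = Random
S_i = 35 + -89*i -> [35, -54, -143, -232, -321]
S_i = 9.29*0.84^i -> [9.29, 7.8, 6.56, 5.51, 4.63]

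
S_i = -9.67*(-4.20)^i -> [-9.67, 40.61, -170.58, 716.43, -3009.01]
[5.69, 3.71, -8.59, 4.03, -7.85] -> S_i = Random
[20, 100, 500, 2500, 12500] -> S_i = 20*5^i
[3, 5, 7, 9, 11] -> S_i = 3 + 2*i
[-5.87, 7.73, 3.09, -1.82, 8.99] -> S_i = Random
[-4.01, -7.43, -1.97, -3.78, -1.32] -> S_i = Random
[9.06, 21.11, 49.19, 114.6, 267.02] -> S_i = 9.06*2.33^i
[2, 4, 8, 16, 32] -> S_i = 2*2^i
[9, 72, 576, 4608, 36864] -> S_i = 9*8^i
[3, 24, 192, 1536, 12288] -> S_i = 3*8^i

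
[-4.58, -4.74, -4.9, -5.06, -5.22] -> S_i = -4.58 + -0.16*i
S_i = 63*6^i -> [63, 378, 2268, 13608, 81648]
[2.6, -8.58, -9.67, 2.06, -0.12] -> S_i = Random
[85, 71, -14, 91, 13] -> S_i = Random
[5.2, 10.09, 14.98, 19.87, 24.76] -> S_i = 5.20 + 4.89*i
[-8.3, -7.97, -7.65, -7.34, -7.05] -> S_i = -8.30*0.96^i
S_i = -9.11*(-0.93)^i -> [-9.11, 8.47, -7.88, 7.33, -6.81]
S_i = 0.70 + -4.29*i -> [0.7, -3.59, -7.88, -12.17, -16.46]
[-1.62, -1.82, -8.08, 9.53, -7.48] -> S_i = Random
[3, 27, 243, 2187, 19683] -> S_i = 3*9^i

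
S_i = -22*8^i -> [-22, -176, -1408, -11264, -90112]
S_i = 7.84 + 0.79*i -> [7.84, 8.63, 9.42, 10.21, 11.0]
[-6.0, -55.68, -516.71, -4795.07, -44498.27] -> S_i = -6.00*9.28^i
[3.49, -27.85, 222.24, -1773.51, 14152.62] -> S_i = 3.49*(-7.98)^i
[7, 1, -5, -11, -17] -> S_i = 7 + -6*i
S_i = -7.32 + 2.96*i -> [-7.32, -4.36, -1.4, 1.56, 4.52]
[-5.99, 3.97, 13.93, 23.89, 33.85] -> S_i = -5.99 + 9.96*i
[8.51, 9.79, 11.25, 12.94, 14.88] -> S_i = 8.51*1.15^i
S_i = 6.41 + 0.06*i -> [6.41, 6.47, 6.53, 6.59, 6.65]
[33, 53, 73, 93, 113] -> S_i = 33 + 20*i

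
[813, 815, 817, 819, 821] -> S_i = 813 + 2*i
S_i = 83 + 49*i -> [83, 132, 181, 230, 279]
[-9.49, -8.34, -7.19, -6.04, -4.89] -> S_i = -9.49 + 1.15*i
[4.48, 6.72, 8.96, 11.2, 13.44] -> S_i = 4.48 + 2.24*i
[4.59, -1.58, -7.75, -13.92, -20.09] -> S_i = 4.59 + -6.17*i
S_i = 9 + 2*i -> [9, 11, 13, 15, 17]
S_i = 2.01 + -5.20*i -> [2.01, -3.19, -8.39, -13.59, -18.79]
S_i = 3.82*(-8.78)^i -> [3.82, -33.54, 294.48, -2585.51, 22700.81]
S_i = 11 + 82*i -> [11, 93, 175, 257, 339]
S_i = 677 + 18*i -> [677, 695, 713, 731, 749]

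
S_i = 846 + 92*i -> [846, 938, 1030, 1122, 1214]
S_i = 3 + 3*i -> [3, 6, 9, 12, 15]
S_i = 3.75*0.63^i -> [3.75, 2.36, 1.49, 0.94, 0.59]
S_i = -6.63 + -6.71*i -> [-6.63, -13.34, -20.05, -26.76, -33.47]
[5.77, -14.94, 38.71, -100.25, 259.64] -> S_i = 5.77*(-2.59)^i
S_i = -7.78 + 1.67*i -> [-7.78, -6.11, -4.44, -2.77, -1.1]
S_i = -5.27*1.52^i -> [-5.27, -8.01, -12.18, -18.51, -28.13]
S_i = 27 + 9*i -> [27, 36, 45, 54, 63]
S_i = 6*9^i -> [6, 54, 486, 4374, 39366]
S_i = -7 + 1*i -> [-7, -6, -5, -4, -3]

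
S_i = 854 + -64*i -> [854, 790, 726, 662, 598]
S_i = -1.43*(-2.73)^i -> [-1.43, 3.9, -10.66, 29.1, -79.43]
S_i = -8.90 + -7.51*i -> [-8.9, -16.41, -23.92, -31.43, -38.94]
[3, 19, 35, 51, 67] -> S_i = 3 + 16*i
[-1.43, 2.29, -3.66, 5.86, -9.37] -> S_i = -1.43*(-1.60)^i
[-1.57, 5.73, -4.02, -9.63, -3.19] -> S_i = Random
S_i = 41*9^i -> [41, 369, 3321, 29889, 269001]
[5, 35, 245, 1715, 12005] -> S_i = 5*7^i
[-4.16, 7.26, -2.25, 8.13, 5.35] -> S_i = Random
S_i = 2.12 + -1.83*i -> [2.12, 0.29, -1.54, -3.37, -5.2]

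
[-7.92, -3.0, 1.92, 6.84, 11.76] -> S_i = -7.92 + 4.92*i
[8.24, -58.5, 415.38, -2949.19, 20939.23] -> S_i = 8.24*(-7.10)^i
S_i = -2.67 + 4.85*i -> [-2.67, 2.18, 7.03, 11.88, 16.73]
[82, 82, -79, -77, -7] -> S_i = Random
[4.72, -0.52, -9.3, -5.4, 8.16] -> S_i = Random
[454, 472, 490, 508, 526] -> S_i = 454 + 18*i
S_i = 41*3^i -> [41, 123, 369, 1107, 3321]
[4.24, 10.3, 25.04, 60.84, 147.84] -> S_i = 4.24*2.43^i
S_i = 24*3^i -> [24, 72, 216, 648, 1944]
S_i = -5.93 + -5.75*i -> [-5.93, -11.68, -17.43, -23.18, -28.93]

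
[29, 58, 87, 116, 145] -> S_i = 29 + 29*i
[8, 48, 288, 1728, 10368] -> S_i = 8*6^i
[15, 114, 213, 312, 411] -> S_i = 15 + 99*i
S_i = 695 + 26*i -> [695, 721, 747, 773, 799]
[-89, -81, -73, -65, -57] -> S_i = -89 + 8*i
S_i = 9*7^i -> [9, 63, 441, 3087, 21609]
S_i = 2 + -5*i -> [2, -3, -8, -13, -18]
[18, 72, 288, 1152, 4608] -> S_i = 18*4^i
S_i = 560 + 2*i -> [560, 562, 564, 566, 568]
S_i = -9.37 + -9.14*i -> [-9.37, -18.51, -27.65, -36.79, -45.93]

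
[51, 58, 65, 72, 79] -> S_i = 51 + 7*i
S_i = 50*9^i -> [50, 450, 4050, 36450, 328050]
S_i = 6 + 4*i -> [6, 10, 14, 18, 22]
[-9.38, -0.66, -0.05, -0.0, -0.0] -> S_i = -9.38*0.07^i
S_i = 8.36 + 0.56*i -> [8.36, 8.92, 9.48, 10.04, 10.6]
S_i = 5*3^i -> [5, 15, 45, 135, 405]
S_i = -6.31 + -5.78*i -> [-6.31, -12.09, -17.87, -23.65, -29.43]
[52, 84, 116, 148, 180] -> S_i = 52 + 32*i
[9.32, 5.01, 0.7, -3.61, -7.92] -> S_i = 9.32 + -4.31*i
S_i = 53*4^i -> [53, 212, 848, 3392, 13568]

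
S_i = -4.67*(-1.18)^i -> [-4.67, 5.51, -6.5, 7.67, -9.05]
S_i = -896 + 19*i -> [-896, -877, -858, -839, -820]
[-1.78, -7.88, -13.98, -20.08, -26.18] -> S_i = -1.78 + -6.10*i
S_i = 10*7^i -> [10, 70, 490, 3430, 24010]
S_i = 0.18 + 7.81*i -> [0.18, 7.99, 15.8, 23.61, 31.42]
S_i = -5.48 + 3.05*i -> [-5.48, -2.43, 0.62, 3.67, 6.72]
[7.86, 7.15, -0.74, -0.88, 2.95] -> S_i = Random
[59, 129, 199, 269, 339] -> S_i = 59 + 70*i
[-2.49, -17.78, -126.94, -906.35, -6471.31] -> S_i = -2.49*7.14^i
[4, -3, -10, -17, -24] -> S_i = 4 + -7*i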